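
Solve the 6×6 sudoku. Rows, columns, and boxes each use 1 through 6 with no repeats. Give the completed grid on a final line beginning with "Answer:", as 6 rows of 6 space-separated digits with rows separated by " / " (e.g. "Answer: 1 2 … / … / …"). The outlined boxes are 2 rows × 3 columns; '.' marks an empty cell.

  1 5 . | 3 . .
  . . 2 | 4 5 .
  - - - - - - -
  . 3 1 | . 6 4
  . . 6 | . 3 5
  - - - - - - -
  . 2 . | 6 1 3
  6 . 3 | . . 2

Step 1. [r5c3∈{4,5}] in col 3, 5 fits only at r5c3, so r5c3=5.
Step 2. [r5c1∈{4}] only 4 remains possible at r5c1 ⇒ r5c1=4.
Step 3. [r4c1∈{2}] only 2 remains possible at r4c1, so r4c1=2.
Step 4. [r2c2∈{6}] r2c2 is down to just 6, so r2c2=6.
Step 5. [r3c4∈{2}] r3c4 is down to just 2. So r3c4=2.
Step 6. [r1c3∈{4}] r1c3's peers cover all but 4, so r1c3=4.
Step 7. [r4c4∈{1}] r4c4 has the single candidate 1. So r4c4=1.
Step 8. [r2c1∈{3}] r2c1 has the single candidate 3 ⇒ r2c1=3.
Step 9. [r4c2∈{4}] r4c2's peers cover all but 4 ⇒ r4c2=4.
Step 10. [r3c1∈{5}] r3c1's peers cover all but 5 ⇒ r3c1=5.
Step 11. [r6c5∈{4}] r6c5 has the single candidate 4, so r6c5=4.
Step 12. [r6c4∈{5}] r6c4's peers cover all but 5. So r6c4=5.
Step 13. [r1c5∈{2}] r1c5 is down to just 2 ⇒ r1c5=2.
Step 14. [r6c2∈{1}] r6c2 has the single candidate 1. So r6c2=1.
Step 15. [r1c6∈{6}] r1c6 has the single candidate 6. So r1c6=6.
Step 16. [r2c6∈{1}] nothing but 1 survives at r2c6. So r2c6=1.

Answer: 1 5 4 3 2 6 / 3 6 2 4 5 1 / 5 3 1 2 6 4 / 2 4 6 1 3 5 / 4 2 5 6 1 3 / 6 1 3 5 4 2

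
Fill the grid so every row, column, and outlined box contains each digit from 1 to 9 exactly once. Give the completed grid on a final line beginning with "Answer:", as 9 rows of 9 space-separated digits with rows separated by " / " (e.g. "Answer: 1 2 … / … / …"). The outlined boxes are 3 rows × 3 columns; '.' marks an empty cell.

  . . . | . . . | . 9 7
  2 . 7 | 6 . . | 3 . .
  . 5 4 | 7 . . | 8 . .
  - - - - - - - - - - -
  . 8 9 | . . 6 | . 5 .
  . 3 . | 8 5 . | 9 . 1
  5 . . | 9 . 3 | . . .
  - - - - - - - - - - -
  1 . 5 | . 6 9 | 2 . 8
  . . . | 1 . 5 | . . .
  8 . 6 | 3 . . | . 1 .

Step 1. [r2c8∈{4}] r2c8's peers cover all but 4, so r2c8=4.
Step 2. [r4c5∈{1,2,4,7}] across row 4, 1 lands solely at r4c5. So r4c5=1.
Step 3. [r7c4∈{4}] r7c4 has the single candidate 4 ⇒ r7c4=4.
Step 4. [r1c7∈{1,5,6}] 1 has one home in col 7: r1c7 ⇒ r1c7=1.
Step 5. [r7c2∈{7}] r7c2's peers cover all but 7, so r7c2=7.
Step 6. [r5c3∈{2}] only 2 remains possible at r5c3, so r5c3=2.
Step 7. [r8c3∈{3}] r8c3's peers cover all but 3 ⇒ r8c3=3.
Step 8. [r8c5∈{2,7,8}] r8c5 is the only open cell in row 8 admitting 8 ⇒ r8c5=8.
Step 9. [r1c2∈{6}] nothing but 6 survives at r1c2 ⇒ r1c2=6.
Step 10. [r6c8∈{2,6,7,8}] in row 6, 8 fits only at r6c8 ⇒ r6c8=8.
Step 11. [r3c8∈{2,6}] col 8 places 2 nowhere but r3c8 ⇒ r3c8=2.
Step 12. [r9c7∈{4,5,7}] 5 has one home in col 7: r9c7. So r9c7=5.
Step 13. [r4c4∈{2}] r4c4 has the single candidate 2. So r4c4=2.
Step 14. [r5c1∈{4,6,7}] col 1 places 6 nowhere but r5c1 ⇒ r5c1=6.
Step 15. [r5c8∈{7}] r5c8's peers cover all but 7, so r5c8=7.
Step 16. [r4c7∈{4}] r4c7 has the single candidate 4 ⇒ r4c7=4.
Step 17. [r6c2∈{1,4}] box 4 places 4 nowhere but r6c2. So r6c2=4.
Step 18. [r1c5∈{2,3,4}] r1c5 is the only open cell in col 5 admitting 4, so r1c5=4.
Step 19. [r9c5∈{2,7}] col 5 places 2 nowhere but r9c5, so r9c5=2.
Step 20. [r9c2∈{9}] only 9 remains possible at r9c2, so r9c2=9.
Step 21. [r8c8∈{6}] r8c8 has the single candidate 6 ⇒ r8c8=6.
Step 22. [r3c5∈{3,9}] 3 has one home in col 5: r3c5, so r3c5=3.
Step 23. [r2c6∈{1,8}] row 2 places 8 nowhere but r2c6 ⇒ r2c6=8.
Step 24. [r9c9∈{4}] nothing but 4 survives at r9c9. So r9c9=4.
Step 25. [r6c7∈{6}] r6c7 has the single candidate 6, so r6c7=6.
Step 26. [r8c7∈{7}] nothing but 7 survives at r8c7 ⇒ r8c7=7.
Step 27. [r2c5∈{9}] only 9 remains possible at r2c5 ⇒ r2c5=9.
Step 28. [r1c4∈{5}] r1c4's peers cover all but 5. So r1c4=5.
Step 29. [r3c1∈{9}] r3c1's peers cover all but 9 ⇒ r3c1=9.
Step 30. [r1c6∈{2}] r1c6 has the single candidate 2. So r1c6=2.
Step 31. [r5c6∈{4}] only 4 remains possible at r5c6. So r5c6=4.
Step 32. [r3c6∈{1}] only 1 remains possible at r3c6 ⇒ r3c6=1.
Step 33. [r4c9∈{3}] nothing but 3 survives at r4c9 ⇒ r4c9=3.
Step 34. [r6c5∈{7}] r6c5's peers cover all but 7. So r6c5=7.
Step 35. [r8c9∈{9}] only 9 remains possible at r8c9 ⇒ r8c9=9.
Step 36. [r6c3∈{1}] r6c3 has the single candidate 1, so r6c3=1.
Step 37. [r4c1∈{7}] r4c1's peers cover all but 7. So r4c1=7.
Step 38. [r1c3∈{8}] only 8 remains possible at r1c3, so r1c3=8.
Step 39. [r2c2∈{1}] r2c2 has the single candidate 1. So r2c2=1.
Step 40. [r3c9∈{6}] r3c9 is down to just 6. So r3c9=6.
Step 41. [r2c9∈{5}] only 5 remains possible at r2c9. So r2c9=5.
Step 42. [r8c1∈{4}] r8c1 has the single candidate 4. So r8c1=4.
Step 43. [r9c6∈{7}] only 7 remains possible at r9c6, so r9c6=7.
Step 44. [r7c8∈{3}] r7c8 has the single candidate 3. So r7c8=3.
Step 45. [r1c1∈{3}] nothing but 3 survives at r1c1. So r1c1=3.
Step 46. [r8c2∈{2}] r8c2's peers cover all but 2 ⇒ r8c2=2.
Step 47. [r6c9∈{2}] r6c9's peers cover all but 2, so r6c9=2.

Answer: 3 6 8 5 4 2 1 9 7 / 2 1 7 6 9 8 3 4 5 / 9 5 4 7 3 1 8 2 6 / 7 8 9 2 1 6 4 5 3 / 6 3 2 8 5 4 9 7 1 / 5 4 1 9 7 3 6 8 2 / 1 7 5 4 6 9 2 3 8 / 4 2 3 1 8 5 7 6 9 / 8 9 6 3 2 7 5 1 4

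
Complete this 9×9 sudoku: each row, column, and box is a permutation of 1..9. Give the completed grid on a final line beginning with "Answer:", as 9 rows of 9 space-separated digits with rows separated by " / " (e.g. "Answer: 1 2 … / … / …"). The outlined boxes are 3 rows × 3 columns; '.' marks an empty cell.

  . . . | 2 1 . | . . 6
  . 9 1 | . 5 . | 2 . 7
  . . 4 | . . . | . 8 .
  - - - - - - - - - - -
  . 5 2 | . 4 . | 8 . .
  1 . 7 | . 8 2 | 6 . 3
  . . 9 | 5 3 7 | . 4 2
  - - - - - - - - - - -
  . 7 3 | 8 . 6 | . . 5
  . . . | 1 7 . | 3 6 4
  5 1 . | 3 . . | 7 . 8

Step 1. [r3c5∈{6,9}] 6 has one home in col 5: r3c5 ⇒ r3c5=6.
Step 2. [r6c7∈{1}] r6c7's peers cover all but 1. So r6c7=1.
Step 3. [r7c7∈{9}] nothing but 9 survives at r7c7. So r7c7=9.
Step 4. [r4c9∈{9}] r4c9's peers cover all but 9. So r4c9=9.
Step 5. [r2c1∈{3,6,8}] row 2 places 6 nowhere but r2c1 ⇒ r2c1=6.
Step 6. [r2c6∈{3,4,8}] row 2 places 8 nowhere but r2c6 ⇒ r2c6=8.
Step 7. [r6c1∈{8}] nothing but 8 survives at r6c1 ⇒ r6c1=8.
Step 8. [r1c3∈{5,8}] col 3 places 5 nowhere but r1c3 ⇒ r1c3=5.
Step 9. [r9c5∈{2,9}] 9 has one home in col 5: r9c5. So r9c5=9.
Step 10. [r1c2∈{3,8}] in row 1, 8 fits only at r1c2. So r1c2=8.
Step 11. [r3c2∈{2,3}] 3 has one home in col 2: r3c2, so r3c2=3.
Step 12. [r3c1∈{2,7}] 2 has one home in row 3: r3c1, so r3c1=2.
Step 13. [r1c6∈{3,4,9}] in col 6, 3 fits only at r1c6, so r1c6=3.
Step 14. [r7c8∈{1,2}] 1 has one home in row 7: r7c8. So r7c8=1.
Step 15. [r5c4∈{9}] r5c4's peers cover all but 9. So r5c4=9.
Step 16. [r3c9∈{1}] r3c9 is down to just 1 ⇒ r3c9=1.
Step 17. [r9c3∈{6}] only 6 remains possible at r9c3 ⇒ r9c3=6.
Step 18. [r4c1∈{3}] r4c1 is down to just 3. So r4c1=3.
Step 19. [r1c8∈{9}] nothing but 9 survives at r1c8. So r1c8=9.
Step 20. [r7c5∈{2}] only 2 remains possible at r7c5 ⇒ r7c5=2.
Step 21. [r8c3∈{8}] only 8 remains possible at r8c3. So r8c3=8.
Step 22. [r9c6∈{4}] r9c6 has the single candidate 4, so r9c6=4.
Step 23. [r9c8∈{2}] r9c8's peers cover all but 2. So r9c8=2.
Step 24. [r4c8∈{7}] r4c8 has the single candidate 7 ⇒ r4c8=7.
Step 25. [r8c6∈{5}] r8c6 is down to just 5. So r8c6=5.
Step 26. [r1c7∈{4}] nothing but 4 survives at r1c7, so r1c7=4.
Step 27. [r2c4∈{4}] only 4 remains possible at r2c4 ⇒ r2c4=4.
Step 28. [r6c2∈{6}] only 6 remains possible at r6c2, so r6c2=6.
Step 29. [r5c8∈{5}] r5c8's peers cover all but 5. So r5c8=5.
Step 30. [r1c1∈{7}] nothing but 7 survives at r1c1, so r1c1=7.
Step 31. [r3c7∈{5}] r3c7's peers cover all but 5. So r3c7=5.
Step 32. [r3c4∈{7}] nothing but 7 survives at r3c4. So r3c4=7.
Step 33. [r8c2∈{2}] r8c2's peers cover all but 2. So r8c2=2.
Step 34. [r5c2∈{4}] nothing but 4 survives at r5c2, so r5c2=4.
Step 35. [r7c1∈{4}] only 4 remains possible at r7c1, so r7c1=4.
Step 36. [r4c6∈{1}] r4c6's peers cover all but 1 ⇒ r4c6=1.
Step 37. [r8c1∈{9}] nothing but 9 survives at r8c1, so r8c1=9.
Step 38. [r4c4∈{6}] only 6 remains possible at r4c4. So r4c4=6.
Step 39. [r2c8∈{3}] only 3 remains possible at r2c8 ⇒ r2c8=3.
Step 40. [r3c6∈{9}] nothing but 9 survives at r3c6 ⇒ r3c6=9.

Answer: 7 8 5 2 1 3 4 9 6 / 6 9 1 4 5 8 2 3 7 / 2 3 4 7 6 9 5 8 1 / 3 5 2 6 4 1 8 7 9 / 1 4 7 9 8 2 6 5 3 / 8 6 9 5 3 7 1 4 2 / 4 7 3 8 2 6 9 1 5 / 9 2 8 1 7 5 3 6 4 / 5 1 6 3 9 4 7 2 8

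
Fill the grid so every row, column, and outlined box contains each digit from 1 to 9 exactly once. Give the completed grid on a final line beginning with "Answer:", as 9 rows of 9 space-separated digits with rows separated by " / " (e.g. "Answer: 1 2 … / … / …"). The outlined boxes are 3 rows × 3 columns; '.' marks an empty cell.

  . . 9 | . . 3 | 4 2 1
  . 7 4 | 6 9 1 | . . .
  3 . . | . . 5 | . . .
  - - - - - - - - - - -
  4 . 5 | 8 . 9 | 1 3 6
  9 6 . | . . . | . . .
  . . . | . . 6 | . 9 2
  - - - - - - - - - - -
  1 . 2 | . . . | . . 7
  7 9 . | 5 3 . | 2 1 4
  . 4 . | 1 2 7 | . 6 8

Step 1. [r6c1∈{8}] only 8 remains possible at r6c1 ⇒ r6c1=8.
Step 2. [r5c8∈{4,5,7,8}] in col 8, 4 fits only at r5c8. So r5c8=4.
Step 3. [r4c5∈{7}] nothing but 7 survives at r4c5 ⇒ r4c5=7.
Step 4. [r5c9∈{5}] nothing but 5 survives at r5c9. So r5c9=5.
Step 5. [r9c1∈{5}] r9c1 has the single candidate 5. So r9c1=5.
Step 6. [r3c4∈{2,4,7}] r3c4 is the only open cell in box 2 admitting 2. So r3c4=2.
Step 7. [r9c3∈{3}] nothing but 3 survives at r9c3. So r9c3=3.
Step 8. [r7c2∈{8}] r7c2 has the single candidate 8 ⇒ r7c2=8.
Step 9. [r3c3∈{1,6,8}] r3c3 is the only open cell in col 3 admitting 8, so r3c3=8.
Step 10. [r6c7∈{7}] r6c7's peers cover all but 7 ⇒ r6c7=7.
Step 11. [r6c3∈{1}] r6c3's peers cover all but 1 ⇒ r6c3=1.
Step 12. [r7c7∈{3,5,9}] row 7 places 3 nowhere but r7c7, so r7c7=3.
Step 13. [r2c7∈{5,8}] across col 7, 5 lands solely at r2c7. So r2c7=5.
Step 14. [r7c6∈{4}] nothing but 4 survives at r7c6 ⇒ r7c6=4.
Step 15. [r6c4∈{3,4}] in col 4, 4 fits only at r6c4. So r6c4=4.
Step 16. [r3c9∈{9}] r3c9 is down to just 9. So r3c9=9.
Step 17. [r2c1∈{2}] nothing but 2 survives at r2c1. So r2c1=2.
Step 18. [r8c6∈{8}] r8c6 is down to just 8 ⇒ r8c6=8.
Step 19. [r6c5∈{5}] r6c5 has the single candidate 5 ⇒ r6c5=5.
Step 20. [r1c2∈{5}] r1c2's peers cover all but 5, so r1c2=5.
Step 21. [r6c2∈{3}] nothing but 3 survives at r6c2, so r6c2=3.
Step 22. [r3c8∈{7}] only 7 remains possible at r3c8, so r3c8=7.
Step 23. [r3c7∈{6}] only 6 remains possible at r3c7 ⇒ r3c7=6.
Step 24. [r2c8∈{8}] only 8 remains possible at r2c8. So r2c8=8.
Step 25. [r9c7∈{9}] r9c7's peers cover all but 9 ⇒ r9c7=9.
Step 26. [r8c3∈{6}] nothing but 6 survives at r8c3 ⇒ r8c3=6.
Step 27. [r7c8∈{5}] r7c8 has the single candidate 5, so r7c8=5.
Step 28. [r5c5∈{1}] r5c5 is down to just 1 ⇒ r5c5=1.
Step 29. [r1c5∈{8}] nothing but 8 survives at r1c5, so r1c5=8.
Step 30. [r4c2∈{2}] r4c2 has the single candidate 2 ⇒ r4c2=2.
Step 31. [r5c4∈{3}] r5c4's peers cover all but 3, so r5c4=3.
Step 32. [r1c4∈{7}] nothing but 7 survives at r1c4 ⇒ r1c4=7.
Step 33. [r1c1∈{6}] r1c1 is down to just 6 ⇒ r1c1=6.
Step 34. [r3c2∈{1}] r3c2 has the single candidate 1 ⇒ r3c2=1.
Step 35. [r3c5∈{4}] r3c5 is down to just 4. So r3c5=4.
Step 36. [r5c6∈{2}] nothing but 2 survives at r5c6 ⇒ r5c6=2.
Step 37. [r7c5∈{6}] nothing but 6 survives at r7c5 ⇒ r7c5=6.
Step 38. [r5c3∈{7}] nothing but 7 survives at r5c3. So r5c3=7.
Step 39. [r2c9∈{3}] r2c9 has the single candidate 3. So r2c9=3.
Step 40. [r7c4∈{9}] r7c4 is down to just 9, so r7c4=9.
Step 41. [r5c7∈{8}] r5c7 is down to just 8. So r5c7=8.

Answer: 6 5 9 7 8 3 4 2 1 / 2 7 4 6 9 1 5 8 3 / 3 1 8 2 4 5 6 7 9 / 4 2 5 8 7 9 1 3 6 / 9 6 7 3 1 2 8 4 5 / 8 3 1 4 5 6 7 9 2 / 1 8 2 9 6 4 3 5 7 / 7 9 6 5 3 8 2 1 4 / 5 4 3 1 2 7 9 6 8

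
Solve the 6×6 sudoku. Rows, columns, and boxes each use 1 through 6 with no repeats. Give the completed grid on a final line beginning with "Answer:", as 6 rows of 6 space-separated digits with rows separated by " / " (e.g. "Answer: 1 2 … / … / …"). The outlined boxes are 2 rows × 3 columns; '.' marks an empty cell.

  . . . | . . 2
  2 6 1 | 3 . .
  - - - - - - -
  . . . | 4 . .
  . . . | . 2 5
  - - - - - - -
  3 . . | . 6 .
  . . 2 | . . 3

Step 1. [r6c1∈{1,4,5,6}] r6c1 is the only open cell in row 6 admitting 6 ⇒ r6c1=6.
Step 2. [r2c5∈{4,5}] across row 2, 5 lands solely at r2c5. So r2c5=5.
Step 3. [r3c5∈{1,3}] col 5 places 3 nowhere but r3c5. So r3c5=3.
Step 4. [r3c6∈{1,6}] 6 has one home in col 6: r3c6 ⇒ r3c6=6.
Step 5. [r4c4∈{1}] nothing but 1 survives at r4c4. So r4c4=1.
Step 6. [r3c3∈{5}] r3c3's peers cover all but 5. So r3c3=5.
Step 7. [r5c3∈{4}] nothing but 4 survives at r5c3 ⇒ r5c3=4.
Step 8. [r1c5∈{1,4}] row 1 places 1 nowhere but r1c5, so r1c5=1.
Step 9. [r6c2∈{1,5}] in row 6, 1 fits only at r6c2, so r6c2=1.
Step 10. [r1c1∈{4,5}] 5 has one home in col 1: r1c1, so r1c1=5.
Step 11. [r1c3∈{3}] r1c3 is down to just 3, so r1c3=3.
Step 12. [r1c2∈{4}] r1c2's peers cover all but 4. So r1c2=4.
Step 13. [r5c2∈{5}] nothing but 5 survives at r5c2, so r5c2=5.
Step 14. [r3c1∈{1}] r3c1 is down to just 1 ⇒ r3c1=1.
Step 15. [r4c2∈{3}] nothing but 3 survives at r4c2 ⇒ r4c2=3.
Step 16. [r4c3∈{6}] r4c3 has the single candidate 6 ⇒ r4c3=6.
Step 17. [r1c4∈{6}] r1c4 is down to just 6 ⇒ r1c4=6.
Step 18. [r3c2∈{2}] r3c2 has the single candidate 2, so r3c2=2.
Step 19. [r5c6∈{1}] r5c6's peers cover all but 1 ⇒ r5c6=1.
Step 20. [r5c4∈{2}] only 2 remains possible at r5c4 ⇒ r5c4=2.
Step 21. [r4c1∈{4}] r4c1 has the single candidate 4. So r4c1=4.
Step 22. [r2c6∈{4}] nothing but 4 survives at r2c6 ⇒ r2c6=4.
Step 23. [r6c5∈{4}] only 4 remains possible at r6c5. So r6c5=4.
Step 24. [r6c4∈{5}] r6c4 has the single candidate 5 ⇒ r6c4=5.

Answer: 5 4 3 6 1 2 / 2 6 1 3 5 4 / 1 2 5 4 3 6 / 4 3 6 1 2 5 / 3 5 4 2 6 1 / 6 1 2 5 4 3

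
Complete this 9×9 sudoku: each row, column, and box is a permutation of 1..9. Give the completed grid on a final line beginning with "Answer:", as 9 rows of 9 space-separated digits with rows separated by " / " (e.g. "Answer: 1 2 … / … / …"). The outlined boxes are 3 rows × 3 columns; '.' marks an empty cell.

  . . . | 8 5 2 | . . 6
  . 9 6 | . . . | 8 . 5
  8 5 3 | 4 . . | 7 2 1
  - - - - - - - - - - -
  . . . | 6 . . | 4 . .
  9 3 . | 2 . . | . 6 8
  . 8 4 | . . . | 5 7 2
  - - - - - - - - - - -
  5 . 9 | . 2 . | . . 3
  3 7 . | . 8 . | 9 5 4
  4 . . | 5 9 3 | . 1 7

Step 1. [r8c4∈{1}] r8c4's peers cover all but 1, so r8c4=1.
Step 2. [r4c8∈{3,9}] box 6 places 3 nowhere but r4c8 ⇒ r4c8=3.
Step 3. [r4c6∈{1,5,7,8,9}] r4c6 is the only open cell in row 4 admitting 8, so r4c6=8.
Step 4. [r5c6∈{1,4,5,7}] 5 has one home in col 6: r5c6. So r5c6=5.
Step 5. [r7c7∈{6}] r7c7's peers cover all but 6 ⇒ r7c7=6.
Step 6. [r8c3∈{2}] only 2 remains possible at r8c3, so r8c3=2.
Step 7. [r2c1∈{1,2,7}] r2c1 is the only open cell in row 2 admitting 2, so r2c1=2.
Step 8. [r6c4∈{3,9}] 9 has one home in col 4: r6c4. So r6c4=9.
Step 9. [r6c6∈{1}] r6c6 is down to just 1. So r6c6=1.
Step 10. [r4c5∈{7}] r4c5's peers cover all but 7 ⇒ r4c5=7.
Step 11. [r4c1∈{1}] r4c1 is down to just 1. So r4c1=1.
Step 12. [r1c2∈{1,4}] 4 has one home in col 2: r1c2. So r1c2=4.
Step 13. [r2c6∈{7}] r2c6 has the single candidate 7, so r2c6=7.
Step 14. [r1c3∈{1,7}] 1 has one home in row 1: r1c3 ⇒ r1c3=1.
Step 15. [r6c5∈{3}] r6c5 has the single candidate 3, so r6c5=3.
Step 16. [r3c6∈{6,9}] row 3 places 9 nowhere but r3c6. So r3c6=9.
Step 17. [r4c9∈{9}] r4c9 has the single candidate 9 ⇒ r4c9=9.
Step 18. [r2c5∈{1}] r2c5 is down to just 1, so r2c5=1.
Step 19. [r7c2∈{1}] r7c2 has the single candidate 1 ⇒ r7c2=1.
Step 20. [r9c3∈{8}] r9c3's peers cover all but 8 ⇒ r9c3=8.
Step 21. [r4c2∈{2}] only 2 remains possible at r4c2, so r4c2=2.
Step 22. [r2c8∈{4}] r2c8's peers cover all but 4 ⇒ r2c8=4.
Step 23. [r5c5∈{4}] r5c5 is down to just 4, so r5c5=4.
Step 24. [r5c3∈{7}] r5c3 has the single candidate 7, so r5c3=7.
Step 25. [r3c5∈{6}] r3c5 is down to just 6, so r3c5=6.
Step 26. [r5c7∈{1}] only 1 remains possible at r5c7. So r5c7=1.
Step 27. [r9c2∈{6}] r9c2 is down to just 6. So r9c2=6.
Step 28. [r1c1∈{7}] only 7 remains possible at r1c1. So r1c1=7.
Step 29. [r1c7∈{3}] r1c7's peers cover all but 3, so r1c7=3.
Step 30. [r2c4∈{3}] r2c4 has the single candidate 3 ⇒ r2c4=3.
Step 31. [r4c3∈{5}] r4c3 has the single candidate 5, so r4c3=5.
Step 32. [r7c6∈{4}] nothing but 4 survives at r7c6 ⇒ r7c6=4.
Step 33. [r8c6∈{6}] r8c6's peers cover all but 6, so r8c6=6.
Step 34. [r9c7∈{2}] r9c7 is down to just 2 ⇒ r9c7=2.
Step 35. [r7c8∈{8}] only 8 remains possible at r7c8. So r7c8=8.
Step 36. [r6c1∈{6}] nothing but 6 survives at r6c1. So r6c1=6.
Step 37. [r7c4∈{7}] r7c4's peers cover all but 7. So r7c4=7.
Step 38. [r1c8∈{9}] nothing but 9 survives at r1c8. So r1c8=9.

Answer: 7 4 1 8 5 2 3 9 6 / 2 9 6 3 1 7 8 4 5 / 8 5 3 4 6 9 7 2 1 / 1 2 5 6 7 8 4 3 9 / 9 3 7 2 4 5 1 6 8 / 6 8 4 9 3 1 5 7 2 / 5 1 9 7 2 4 6 8 3 / 3 7 2 1 8 6 9 5 4 / 4 6 8 5 9 3 2 1 7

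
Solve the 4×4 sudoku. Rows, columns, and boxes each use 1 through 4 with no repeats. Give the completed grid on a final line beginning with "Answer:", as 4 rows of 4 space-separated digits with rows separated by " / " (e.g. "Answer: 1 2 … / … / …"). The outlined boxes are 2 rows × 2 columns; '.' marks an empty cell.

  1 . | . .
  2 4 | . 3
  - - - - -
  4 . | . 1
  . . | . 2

Step 1. [r4c1∈{3}] only 3 remains possible at r4c1 ⇒ r4c1=3.
Step 2. [r4c3∈{4}] r4c3 is down to just 4 ⇒ r4c3=4.
Step 3. [r4c2∈{1}] r4c2's peers cover all but 1 ⇒ r4c2=1.
Step 4. [r1c4∈{4}] r1c4 has the single candidate 4, so r1c4=4.
Step 5. [r2c3∈{1}] only 1 remains possible at r2c3. So r2c3=1.
Step 6. [r1c3∈{2}] nothing but 2 survives at r1c3, so r1c3=2.
Step 7. [r1c2∈{3}] nothing but 3 survives at r1c2, so r1c2=3.
Step 8. [r3c2∈{2}] r3c2 is down to just 2, so r3c2=2.
Step 9. [r3c3∈{3}] nothing but 3 survives at r3c3 ⇒ r3c3=3.

Answer: 1 3 2 4 / 2 4 1 3 / 4 2 3 1 / 3 1 4 2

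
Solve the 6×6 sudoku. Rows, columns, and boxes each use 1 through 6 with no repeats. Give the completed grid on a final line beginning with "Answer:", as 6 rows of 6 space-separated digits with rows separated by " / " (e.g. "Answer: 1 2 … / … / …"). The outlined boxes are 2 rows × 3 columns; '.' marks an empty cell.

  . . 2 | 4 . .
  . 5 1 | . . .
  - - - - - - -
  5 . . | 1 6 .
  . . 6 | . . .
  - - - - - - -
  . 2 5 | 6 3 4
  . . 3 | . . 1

Step 1. [r4c1∈{1,2,3,4}] across col 1, 2 lands solely at r4c1. So r4c1=2.
Step 2. [r2c5∈{2}] nothing but 2 survives at r2c5 ⇒ r2c5=2.
Step 3. [r2c4∈{3}] r2c4 has the single candidate 3, so r2c4=3.
Step 4. [r4c4∈{5}] nothing but 5 survives at r4c4 ⇒ r4c4=5.
Step 5. [r2c6∈{6}] only 6 remains possible at r2c6, so r2c6=6.
Step 6. [r1c1∈{3,6}] across col 1, 3 lands solely at r1c1 ⇒ r1c1=3.
Step 7. [r4c6∈{3}] only 3 remains possible at r4c6. So r4c6=3.
Step 8. [r6c1∈{4,6}] r6c1 is the only open cell in col 1 admitting 6, so r6c1=6.
Step 9. [r6c2∈{4}] r6c2's peers cover all but 4. So r6c2=4.
Step 10. [r1c5∈{1,5}] row 1 places 1 nowhere but r1c5. So r1c5=1.
Step 11. [r4c2∈{1}] r4c2 has the single candidate 1. So r4c2=1.
Step 12. [r1c2∈{6}] only 6 remains possible at r1c2 ⇒ r1c2=6.
Step 13. [r5c1∈{1}] r5c1 is down to just 1 ⇒ r5c1=1.
Step 14. [r3c3∈{4}] only 4 remains possible at r3c3 ⇒ r3c3=4.
Step 15. [r2c1∈{4}] r2c1's peers cover all but 4 ⇒ r2c1=4.
Step 16. [r6c4∈{2}] nothing but 2 survives at r6c4 ⇒ r6c4=2.
Step 17. [r3c6∈{2}] r3c6's peers cover all but 2, so r3c6=2.
Step 18. [r1c6∈{5}] nothing but 5 survives at r1c6, so r1c6=5.
Step 19. [r4c5∈{4}] r4c5 is down to just 4, so r4c5=4.
Step 20. [r6c5∈{5}] r6c5's peers cover all but 5 ⇒ r6c5=5.
Step 21. [r3c2∈{3}] r3c2 has the single candidate 3, so r3c2=3.

Answer: 3 6 2 4 1 5 / 4 5 1 3 2 6 / 5 3 4 1 6 2 / 2 1 6 5 4 3 / 1 2 5 6 3 4 / 6 4 3 2 5 1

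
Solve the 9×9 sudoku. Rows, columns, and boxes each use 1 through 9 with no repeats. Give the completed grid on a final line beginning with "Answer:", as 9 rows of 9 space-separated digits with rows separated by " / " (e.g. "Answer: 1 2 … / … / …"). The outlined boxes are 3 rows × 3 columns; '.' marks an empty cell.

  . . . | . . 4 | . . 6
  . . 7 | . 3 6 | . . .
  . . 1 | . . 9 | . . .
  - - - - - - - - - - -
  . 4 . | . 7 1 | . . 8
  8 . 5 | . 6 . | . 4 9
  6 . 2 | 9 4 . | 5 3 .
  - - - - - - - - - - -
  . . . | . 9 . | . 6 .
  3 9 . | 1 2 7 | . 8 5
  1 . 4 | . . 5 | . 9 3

Step 1. [r9c5∈{8}] only 8 remains possible at r9c5, so r9c5=8.
Step 2. [r3c5∈{5}] r3c5 is down to just 5 ⇒ r3c5=5.
Step 3. [r4c8∈{2}] r4c8 is down to just 2. So r4c8=2.
Step 4. [r7c1∈{2,5,7}] across col 1, 7 lands solely at r7c1. So r7c1=7.
Step 5. [r3c8∈{7}] r3c8 has the single candidate 7. So r3c8=7.
Step 6. [r7c2∈{2,5,8}] row 7 places 5 nowhere but r7c2. So r7c2=5.
Step 7. [r9c2∈{2,6}] box 7 places 2 nowhere but r9c2, so r9c2=2.
Step 8. [r2c2∈{8}] nothing but 8 survives at r2c2, so r2c2=8.
Step 9. [r2c4∈{2}] r2c4 has the single candidate 2, so r2c4=2.
Step 10. [r1c2∈{3}] r1c2 is down to just 3 ⇒ r1c2=3.
Step 11. [r8c7∈{4}] r8c7's peers cover all but 4. So r8c7=4.
Step 12. [r1c3∈{9}] only 9 remains possible at r1c3 ⇒ r1c3=9.
Step 13. [r6c9∈{1,7}] col 9 places 7 nowhere but r6c9 ⇒ r6c9=7.
Step 14. [r5c7∈{1}] r5c7's peers cover all but 1 ⇒ r5c7=1.
Step 15. [r7c7∈{2}] only 2 remains possible at r7c7 ⇒ r7c7=2.
Step 16. [r5c4∈{3}] r5c4's peers cover all but 3 ⇒ r5c4=3.
Step 17. [r3c4∈{8}] r3c4's peers cover all but 8 ⇒ r3c4=8.
Step 18. [r1c1∈{2,5}] across row 1, 2 lands solely at r1c1, so r1c1=2.
Step 19. [r3c1∈{4}] r3c1's peers cover all but 4. So r3c1=4.
Step 20. [r1c8∈{1,5}] across row 1, 5 lands solely at r1c8 ⇒ r1c8=5.
Step 21. [r2c9∈{1,4}] r2c9 is the only open cell in row 2 admitting 4, so r2c9=4.
Step 22. [r4c3∈{3}] r4c3 has the single candidate 3 ⇒ r4c3=3.
Step 23. [r7c9∈{1}] r7c9 has the single candidate 1, so r7c9=1.
Step 24. [r7c3∈{8}] r7c3 has the single candidate 8. So r7c3=8.
Step 25. [r1c4∈{7}] r1c4's peers cover all but 7. So r1c4=7.
Step 26. [r8c3∈{6}] r8c3 has the single candidate 6 ⇒ r8c3=6.
Step 27. [r7c6∈{3}] r7c6's peers cover all but 3, so r7c6=3.
Step 28. [r4c1∈{9}] r4c1 has the single candidate 9, so r4c1=9.
Step 29. [r1c7∈{8}] only 8 remains possible at r1c7. So r1c7=8.
Step 30. [r3c7∈{3}] r3c7's peers cover all but 3 ⇒ r3c7=3.
Step 31. [r9c4∈{6}] only 6 remains possible at r9c4 ⇒ r9c4=6.
Step 32. [r1c5∈{1}] only 1 remains possible at r1c5, so r1c5=1.
Step 33. [r3c9∈{2}] only 2 remains possible at r3c9 ⇒ r3c9=2.
Step 34. [r2c7∈{9}] r2c7 is down to just 9. So r2c7=9.
Step 35. [r6c2∈{1}] r6c2 has the single candidate 1, so r6c2=1.
Step 36. [r5c6∈{2}] only 2 remains possible at r5c6 ⇒ r5c6=2.
Step 37. [r4c7∈{6}] r4c7 has the single candidate 6, so r4c7=6.
Step 38. [r2c8∈{1}] r2c8 is down to just 1. So r2c8=1.
Step 39. [r3c2∈{6}] r3c2 has the single candidate 6. So r3c2=6.
Step 40. [r5c2∈{7}] only 7 remains possible at r5c2. So r5c2=7.
Step 41. [r2c1∈{5}] r2c1 has the single candidate 5. So r2c1=5.
Step 42. [r7c4∈{4}] r7c4 has the single candidate 4. So r7c4=4.
Step 43. [r9c7∈{7}] nothing but 7 survives at r9c7, so r9c7=7.
Step 44. [r6c6∈{8}] r6c6's peers cover all but 8 ⇒ r6c6=8.
Step 45. [r4c4∈{5}] r4c4's peers cover all but 5. So r4c4=5.

Answer: 2 3 9 7 1 4 8 5 6 / 5 8 7 2 3 6 9 1 4 / 4 6 1 8 5 9 3 7 2 / 9 4 3 5 7 1 6 2 8 / 8 7 5 3 6 2 1 4 9 / 6 1 2 9 4 8 5 3 7 / 7 5 8 4 9 3 2 6 1 / 3 9 6 1 2 7 4 8 5 / 1 2 4 6 8 5 7 9 3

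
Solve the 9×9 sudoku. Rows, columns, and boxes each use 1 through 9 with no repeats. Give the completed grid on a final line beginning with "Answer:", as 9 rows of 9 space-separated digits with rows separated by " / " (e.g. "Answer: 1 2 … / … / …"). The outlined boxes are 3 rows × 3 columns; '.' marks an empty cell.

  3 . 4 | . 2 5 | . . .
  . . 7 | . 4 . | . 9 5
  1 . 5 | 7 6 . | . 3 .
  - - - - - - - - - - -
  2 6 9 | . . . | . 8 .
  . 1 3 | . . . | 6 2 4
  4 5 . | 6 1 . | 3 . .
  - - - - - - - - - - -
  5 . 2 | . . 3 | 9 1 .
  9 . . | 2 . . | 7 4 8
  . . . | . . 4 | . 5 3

Step 1. [r7c4∈{8}] r7c4's peers cover all but 8, so r7c4=8.
Step 2. [r5c5∈{5,7,8,9}] col 5 places 8 nowhere but r5c5 ⇒ r5c5=8.
Step 3. [r6c8∈{7}] r6c8 is down to just 7 ⇒ r6c8=7.
Step 4. [r7c5∈{7}] nothing but 7 survives at r7c5 ⇒ r7c5=7.
Step 5. [r3c9∈{2}] r3c9 is down to just 2. So r3c9=2.
Step 6. [r4c7∈{1,5}] 5 has one home in col 7: r4c7. So r4c7=5.
Step 7. [r5c1∈{7}] nothing but 7 survives at r5c1 ⇒ r5c1=7.
Step 8. [r5c6∈{9}] only 9 remains possible at r5c6 ⇒ r5c6=9.
Step 9. [r1c4∈{1,9}] 9 has one home in box 2: r1c4. So r1c4=9.
Step 10. [r1c2∈{8}] nothing but 8 survives at r1c2 ⇒ r1c2=8.
Step 11. [r9c4∈{1}] r9c4 is down to just 1, so r9c4=1.
Step 12. [r3c6∈{8}] nothing but 8 survives at r3c6 ⇒ r3c6=8.
Step 13. [r9c1∈{6,8}] r9c1 is the only open cell in col 1 admitting 8 ⇒ r9c1=8.
Step 14. [r1c9∈{1,6,7}] r1c9 is the only open cell in row 1 admitting 7 ⇒ r1c9=7.
Step 15. [r4c5∈{3}] r4c5 is down to just 3. So r4c5=3.
Step 16. [r2c7∈{1,8}] 8 has one home in row 2: r2c7, so r2c7=8.
Step 17. [r8c3∈{1,6}] row 8 places 1 nowhere but r8c3 ⇒ r8c3=1.
Step 18. [r4c9∈{1}] r4c9 has the single candidate 1, so r4c9=1.
Step 19. [r2c2∈{2}] nothing but 2 survives at r2c2 ⇒ r2c2=2.
Step 20. [r7c2∈{4}] only 4 remains possible at r7c2. So r7c2=4.
Step 21. [r9c7∈{2}] r9c7 has the single candidate 2. So r9c7=2.
Step 22. [r9c3∈{6}] nothing but 6 survives at r9c3 ⇒ r9c3=6.
Step 23. [r6c3∈{8}] nothing but 8 survives at r6c3 ⇒ r6c3=8.
Step 24. [r2c4∈{3}] r2c4 has the single candidate 3 ⇒ r2c4=3.
Step 25. [r1c8∈{6}] r1c8's peers cover all but 6. So r1c8=6.
Step 26. [r4c4∈{4}] r4c4 has the single candidate 4, so r4c4=4.
Step 27. [r8c5∈{5}] r8c5 is down to just 5, so r8c5=5.
Step 28. [r8c6∈{6}] nothing but 6 survives at r8c6. So r8c6=6.
Step 29. [r6c6∈{2}] r6c6's peers cover all but 2, so r6c6=2.
Step 30. [r3c7∈{4}] only 4 remains possible at r3c7. So r3c7=4.
Step 31. [r7c9∈{6}] nothing but 6 survives at r7c9 ⇒ r7c9=6.
Step 32. [r3c2∈{9}] r3c2's peers cover all but 9. So r3c2=9.
Step 33. [r4c6∈{7}] r4c6's peers cover all but 7, so r4c6=7.
Step 34. [r8c2∈{3}] only 3 remains possible at r8c2 ⇒ r8c2=3.
Step 35. [r2c6∈{1}] r2c6's peers cover all but 1 ⇒ r2c6=1.
Step 36. [r6c9∈{9}] nothing but 9 survives at r6c9, so r6c9=9.
Step 37. [r2c1∈{6}] r2c1's peers cover all but 6, so r2c1=6.
Step 38. [r1c7∈{1}] r1c7's peers cover all but 1. So r1c7=1.
Step 39. [r5c4∈{5}] r5c4 has the single candidate 5. So r5c4=5.
Step 40. [r9c2∈{7}] nothing but 7 survives at r9c2, so r9c2=7.
Step 41. [r9c5∈{9}] r9c5's peers cover all but 9, so r9c5=9.

Answer: 3 8 4 9 2 5 1 6 7 / 6 2 7 3 4 1 8 9 5 / 1 9 5 7 6 8 4 3 2 / 2 6 9 4 3 7 5 8 1 / 7 1 3 5 8 9 6 2 4 / 4 5 8 6 1 2 3 7 9 / 5 4 2 8 7 3 9 1 6 / 9 3 1 2 5 6 7 4 8 / 8 7 6 1 9 4 2 5 3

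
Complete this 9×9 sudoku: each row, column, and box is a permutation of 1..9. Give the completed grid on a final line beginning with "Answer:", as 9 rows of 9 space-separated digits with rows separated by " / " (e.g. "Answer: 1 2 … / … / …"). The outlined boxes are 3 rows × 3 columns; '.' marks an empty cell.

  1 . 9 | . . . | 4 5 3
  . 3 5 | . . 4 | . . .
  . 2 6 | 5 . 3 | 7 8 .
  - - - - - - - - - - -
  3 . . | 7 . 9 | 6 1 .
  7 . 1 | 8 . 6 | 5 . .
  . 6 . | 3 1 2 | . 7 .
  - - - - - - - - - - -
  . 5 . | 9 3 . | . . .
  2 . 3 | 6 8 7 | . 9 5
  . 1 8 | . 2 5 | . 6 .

Step 1. [r6c3∈{4}] r6c3's peers cover all but 4. So r6c3=4.
Step 2. [r2c8∈{2}] nothing but 2 survives at r2c8, so r2c8=2.
Step 3. [r5c9∈{2,4,9}] r5c9 is the only open cell in row 5 admitting 2 ⇒ r5c9=2.
Step 4. [r3c9∈{1,9}] across row 3, 1 lands solely at r3c9 ⇒ r3c9=1.
Step 5. [r7c8∈{4}] r7c8 is down to just 4, so r7c8=4.
Step 6. [r2c5∈{6,7,9}] r2c5 is the only open cell in row 2 admitting 7. So r2c5=7.
Step 7. [r4c2∈{8}] nothing but 8 survives at r4c2 ⇒ r4c2=8.
Step 8. [r9c1∈{4,9}] row 9 places 9 nowhere but r9c1, so r9c1=9.
Step 9. [r2c7∈{9}] r2c7 has the single candidate 9, so r2c7=9.
Step 10. [r7c7∈{1,2,8}] 2 has one home in row 7: r7c7, so r7c7=2.
Step 11. [r7c9∈{7,8}] row 7 places 8 nowhere but r7c9, so r7c9=8.
Step 12. [r4c9∈{4}] r4c9 has the single candidate 4. So r4c9=4.
Step 13. [r4c5∈{5}] r4c5's peers cover all but 5, so r4c5=5.
Step 14. [r3c1∈{4}] r3c1 is down to just 4, so r3c1=4.
Step 15. [r6c7∈{8}] nothing but 8 survives at r6c7. So r6c7=8.
Step 16. [r2c4∈{1}] only 1 remains possible at r2c4, so r2c4=1.
Step 17. [r6c9∈{9}] r6c9's peers cover all but 9 ⇒ r6c9=9.
Step 18. [r1c4∈{2}] r1c4 is down to just 2 ⇒ r1c4=2.
Step 19. [r9c4∈{4}] r9c4 has the single candidate 4 ⇒ r9c4=4.
Step 20. [r9c9∈{7}] r9c9 is down to just 7, so r9c9=7.
Step 21. [r1c5∈{6}] nothing but 6 survives at r1c5, so r1c5=6.
Step 22. [r1c2∈{7}] r1c2 is down to just 7, so r1c2=7.
Step 23. [r2c1∈{8}] only 8 remains possible at r2c1 ⇒ r2c1=8.
Step 24. [r4c3∈{2}] r4c3 is down to just 2, so r4c3=2.
Step 25. [r5c2∈{9}] r5c2 is down to just 9. So r5c2=9.
Step 26. [r5c5∈{4}] r5c5's peers cover all but 4. So r5c5=4.
Step 27. [r9c7∈{3}] r9c7 has the single candidate 3, so r9c7=3.
Step 28. [r6c1∈{5}] r6c1 has the single candidate 5. So r6c1=5.
Step 29. [r7c3∈{7}] r7c3 has the single candidate 7, so r7c3=7.
Step 30. [r8c2∈{4}] r8c2's peers cover all but 4 ⇒ r8c2=4.
Step 31. [r2c9∈{6}] r2c9 is down to just 6 ⇒ r2c9=6.
Step 32. [r1c6∈{8}] nothing but 8 survives at r1c6 ⇒ r1c6=8.
Step 33. [r7c1∈{6}] only 6 remains possible at r7c1 ⇒ r7c1=6.
Step 34. [r3c5∈{9}] r3c5 has the single candidate 9. So r3c5=9.
Step 35. [r8c7∈{1}] nothing but 1 survives at r8c7, so r8c7=1.
Step 36. [r5c8∈{3}] nothing but 3 survives at r5c8 ⇒ r5c8=3.
Step 37. [r7c6∈{1}] r7c6 is down to just 1, so r7c6=1.

Answer: 1 7 9 2 6 8 4 5 3 / 8 3 5 1 7 4 9 2 6 / 4 2 6 5 9 3 7 8 1 / 3 8 2 7 5 9 6 1 4 / 7 9 1 8 4 6 5 3 2 / 5 6 4 3 1 2 8 7 9 / 6 5 7 9 3 1 2 4 8 / 2 4 3 6 8 7 1 9 5 / 9 1 8 4 2 5 3 6 7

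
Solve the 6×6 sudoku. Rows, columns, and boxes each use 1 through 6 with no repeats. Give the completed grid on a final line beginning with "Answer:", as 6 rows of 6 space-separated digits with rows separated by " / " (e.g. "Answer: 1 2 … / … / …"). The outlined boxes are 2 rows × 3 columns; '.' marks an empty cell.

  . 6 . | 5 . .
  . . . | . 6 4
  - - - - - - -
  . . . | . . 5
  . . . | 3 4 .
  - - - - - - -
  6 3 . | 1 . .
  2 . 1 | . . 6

Step 1. [r2c4∈{2}] only 2 remains possible at r2c4, so r2c4=2.
Step 2. [r1c3∈{2,3,4}] across row 1, 2 lands solely at r1c3, so r1c3=2.
Step 3. [r1c1∈{1,3,4}] r1c1 is the only open cell in row 1 admitting 4. So r1c1=4.
Step 4. [r5c3∈{4,5}] across row 5, 4 lands solely at r5c3, so r5c3=4.
Step 5. [r6c2∈{5}] r6c2 has the single candidate 5, so r6c2=5.
Step 6. [r2c2∈{1}] only 1 remains possible at r2c2. So r2c2=1.
Step 7. [r4c2∈{2}] nothing but 2 survives at r4c2. So r4c2=2.
Step 8. [r4c6∈{1}] r4c6 is down to just 1 ⇒ r4c6=1.
Step 9. [r4c1∈{5}] r4c1 has the single candidate 5 ⇒ r4c1=5.
Step 10. [r2c1∈{3}] r2c1 is down to just 3 ⇒ r2c1=3.
Step 11. [r1c6∈{3}] nothing but 3 survives at r1c6. So r1c6=3.
Step 12. [r5c6∈{2}] r5c6 is down to just 2 ⇒ r5c6=2.
Step 13. [r4c3∈{6}] r4c3 is down to just 6. So r4c3=6.
Step 14. [r3c2∈{4}] r3c2's peers cover all but 4, so r3c2=4.
Step 15. [r3c4∈{6}] r3c4 is down to just 6, so r3c4=6.
Step 16. [r6c5∈{3}] r6c5 has the single candidate 3. So r6c5=3.
Step 17. [r2c3∈{5}] nothing but 5 survives at r2c3, so r2c3=5.
Step 18. [r3c1∈{1}] only 1 remains possible at r3c1, so r3c1=1.
Step 19. [r3c5∈{2}] nothing but 2 survives at r3c5 ⇒ r3c5=2.
Step 20. [r1c5∈{1}] r1c5's peers cover all but 1, so r1c5=1.
Step 21. [r5c5∈{5}] r5c5 is down to just 5 ⇒ r5c5=5.
Step 22. [r6c4∈{4}] nothing but 4 survives at r6c4, so r6c4=4.
Step 23. [r3c3∈{3}] r3c3's peers cover all but 3. So r3c3=3.

Answer: 4 6 2 5 1 3 / 3 1 5 2 6 4 / 1 4 3 6 2 5 / 5 2 6 3 4 1 / 6 3 4 1 5 2 / 2 5 1 4 3 6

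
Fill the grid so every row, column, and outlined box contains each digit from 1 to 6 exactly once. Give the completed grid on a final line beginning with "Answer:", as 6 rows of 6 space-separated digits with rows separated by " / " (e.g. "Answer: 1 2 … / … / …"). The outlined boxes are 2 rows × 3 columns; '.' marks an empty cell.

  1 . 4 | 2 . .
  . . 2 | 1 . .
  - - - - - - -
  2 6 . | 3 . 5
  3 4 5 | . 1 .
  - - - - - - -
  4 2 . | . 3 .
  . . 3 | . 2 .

Step 1. [r2c1∈{5,6}] box 1 places 6 nowhere but r2c1, so r2c1=6.
Step 2. [r5c3∈{1,6}] r5c3 is the only open cell in col 3 admitting 6. So r5c3=6.
Step 3. [r6c4∈{4,5,6}] across col 4, 4 lands solely at r6c4. So r6c4=4.
Step 4. [r6c6∈{1,6}] in row 6, 6 fits only at r6c6, so r6c6=6.
Step 5. [r1c6∈{3}] r1c6 has the single candidate 3 ⇒ r1c6=3.
Step 6. [r1c2∈{5}] r1c2 is down to just 5 ⇒ r1c2=5.
Step 7. [r2c6∈{4}] r2c6 is down to just 4 ⇒ r2c6=4.
Step 8. [r4c6∈{2}] r4c6 has the single candidate 2, so r4c6=2.
Step 9. [r1c5∈{6}] nothing but 6 survives at r1c5 ⇒ r1c5=6.
Step 10. [r5c6∈{1}] nothing but 1 survives at r5c6, so r5c6=1.
Step 11. [r5c4∈{5}] r5c4 has the single candidate 5 ⇒ r5c4=5.
Step 12. [r3c3∈{1}] only 1 remains possible at r3c3, so r3c3=1.
Step 13. [r4c4∈{6}] r4c4's peers cover all but 6 ⇒ r4c4=6.
Step 14. [r6c1∈{5}] r6c1 has the single candidate 5 ⇒ r6c1=5.
Step 15. [r2c5∈{5}] nothing but 5 survives at r2c5 ⇒ r2c5=5.
Step 16. [r6c2∈{1}] only 1 remains possible at r6c2 ⇒ r6c2=1.
Step 17. [r2c2∈{3}] r2c2 is down to just 3, so r2c2=3.
Step 18. [r3c5∈{4}] nothing but 4 survives at r3c5 ⇒ r3c5=4.

Answer: 1 5 4 2 6 3 / 6 3 2 1 5 4 / 2 6 1 3 4 5 / 3 4 5 6 1 2 / 4 2 6 5 3 1 / 5 1 3 4 2 6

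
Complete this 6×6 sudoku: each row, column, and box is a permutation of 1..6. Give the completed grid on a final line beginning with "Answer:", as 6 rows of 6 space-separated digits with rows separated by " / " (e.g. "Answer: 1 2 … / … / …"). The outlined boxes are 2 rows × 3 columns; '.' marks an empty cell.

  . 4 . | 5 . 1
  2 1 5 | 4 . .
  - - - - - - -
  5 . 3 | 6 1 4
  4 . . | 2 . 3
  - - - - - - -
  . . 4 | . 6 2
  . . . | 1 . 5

Step 1. [r1c1∈{3,6}] box 1 places 3 nowhere but r1c1 ⇒ r1c1=3.
Step 2. [r6c1∈{6}] r6c1 has the single candidate 6. So r6c1=6.
Step 3. [r5c4∈{3}] r5c4 is down to just 3, so r5c4=3.
Step 4. [r4c2∈{6}] r4c2 has the single candidate 6 ⇒ r4c2=6.
Step 5. [r6c3∈{2}] r6c3 has the single candidate 2, so r6c3=2.
Step 6. [r6c5∈{4}] r6c5 is down to just 4. So r6c5=4.
Step 7. [r2c5∈{3}] r2c5 is down to just 3, so r2c5=3.
Step 8. [r6c2∈{3}] r6c2 is down to just 3, so r6c2=3.
Step 9. [r2c6∈{6}] r2c6 is down to just 6 ⇒ r2c6=6.
Step 10. [r4c3∈{1}] r4c3 has the single candidate 1, so r4c3=1.
Step 11. [r1c5∈{2}] r1c5 has the single candidate 2, so r1c5=2.
Step 12. [r1c3∈{6}] r1c3 has the single candidate 6, so r1c3=6.
Step 13. [r5c1∈{1}] r5c1 has the single candidate 1. So r5c1=1.
Step 14. [r4c5∈{5}] only 5 remains possible at r4c5. So r4c5=5.
Step 15. [r3c2∈{2}] r3c2 is down to just 2. So r3c2=2.
Step 16. [r5c2∈{5}] nothing but 5 survives at r5c2, so r5c2=5.

Answer: 3 4 6 5 2 1 / 2 1 5 4 3 6 / 5 2 3 6 1 4 / 4 6 1 2 5 3 / 1 5 4 3 6 2 / 6 3 2 1 4 5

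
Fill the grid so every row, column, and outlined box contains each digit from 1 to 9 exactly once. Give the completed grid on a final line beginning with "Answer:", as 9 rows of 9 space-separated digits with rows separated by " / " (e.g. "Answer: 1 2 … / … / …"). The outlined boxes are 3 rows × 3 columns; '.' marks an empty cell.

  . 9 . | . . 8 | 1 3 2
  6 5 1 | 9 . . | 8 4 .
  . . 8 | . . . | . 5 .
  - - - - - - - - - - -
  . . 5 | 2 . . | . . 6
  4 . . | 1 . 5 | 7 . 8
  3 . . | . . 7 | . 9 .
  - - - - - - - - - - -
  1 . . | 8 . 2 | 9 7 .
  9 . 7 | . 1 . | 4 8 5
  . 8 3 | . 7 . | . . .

Step 1. [r5c5∈{3,6,9}] r5c5 is the only open cell in row 5 admitting 3. So r5c5=3.
Step 2. [r8c2∈{2,6}] row 8 places 2 nowhere but r8c2 ⇒ r8c2=2.
Step 3. [r9c8∈{1,2,6}] 6 has one home in col 8: r9c8. So r9c8=6.
Step 4. [r1c3∈{4}] only 4 remains possible at r1c3, so r1c3=4.
Step 5. [r1c1∈{7}] only 7 remains possible at r1c1. So r1c1=7.
Step 6. [r5c2∈{6}] nothing but 6 survives at r5c2, so r5c2=6.
Step 7. [r7c5∈{4,5,6}] row 7 places 5 nowhere but r7c5 ⇒ r7c5=5.
Step 8. [r1c5∈{6}] r1c5 has the single candidate 6, so r1c5=6.
Step 9. [r4c5∈{4,8,9}] across col 5, 9 lands solely at r4c5, so r4c5=9.
Step 10. [r4c6∈{4}] r4c6 has the single candidate 4. So r4c6=4.
Step 11. [r3c4∈{3,4,7}] col 4 places 7 nowhere but r3c4 ⇒ r3c4=7.
Step 12. [r8c6∈{3,6}] col 6 places 6 nowhere but r8c6, so r8c6=6.
Step 13. [r6c2∈{1}] r6c2 has the single candidate 1. So r6c2=1.
Step 14. [r5c8∈{2}] only 2 remains possible at r5c8, so r5c8=2.
Step 15. [r3c1∈{2}] nothing but 2 survives at r3c1, so r3c1=2.
Step 16. [r3c6∈{1,3}] 1 has one home in row 3: r3c6 ⇒ r3c6=1.
Step 17. [r6c3∈{2}] r6c3 has the single candidate 2 ⇒ r6c3=2.
Step 18. [r9c9∈{1}] r9c9 is down to just 1. So r9c9=1.
Step 19. [r7c9∈{3}] r7c9 has the single candidate 3, so r7c9=3.
Step 20. [r4c1∈{8}] nothing but 8 survives at r4c1. So r4c1=8.
Step 21. [r4c2∈{7}] r4c2's peers cover all but 7. So r4c2=7.
Step 22. [r3c5∈{4}] r3c5 is down to just 4 ⇒ r3c5=4.
Step 23. [r6c7∈{5}] r6c7 is down to just 5, so r6c7=5.
Step 24. [r6c5∈{8}] r6c5 has the single candidate 8. So r6c5=8.
Step 25. [r9c4∈{4}] r9c4 is down to just 4. So r9c4=4.
Step 26. [r4c8∈{1}] nothing but 1 survives at r4c8 ⇒ r4c8=1.
Step 27. [r3c2∈{3}] nothing but 3 survives at r3c2. So r3c2=3.
Step 28. [r6c9∈{4}] only 4 remains possible at r6c9, so r6c9=4.
Step 29. [r3c7∈{6}] r3c7's peers cover all but 6, so r3c7=6.
Step 30. [r2c5∈{2}] r2c5 is down to just 2. So r2c5=2.
Step 31. [r9c6∈{9}] r9c6's peers cover all but 9. So r9c6=9.
Step 32. [r1c4∈{5}] r1c4 has the single candidate 5 ⇒ r1c4=5.
Step 33. [r4c7∈{3}] nothing but 3 survives at r4c7, so r4c7=3.
Step 34. [r9c1∈{5}] r9c1 is down to just 5. So r9c1=5.
Step 35. [r8c4∈{3}] nothing but 3 survives at r8c4. So r8c4=3.
Step 36. [r2c9∈{7}] only 7 remains possible at r2c9. So r2c9=7.
Step 37. [r3c9∈{9}] nothing but 9 survives at r3c9. So r3c9=9.
Step 38. [r2c6∈{3}] r2c6 is down to just 3 ⇒ r2c6=3.
Step 39. [r7c2∈{4}] only 4 remains possible at r7c2, so r7c2=4.
Step 40. [r6c4∈{6}] r6c4 has the single candidate 6 ⇒ r6c4=6.
Step 41. [r5c3∈{9}] r5c3's peers cover all but 9, so r5c3=9.
Step 42. [r7c3∈{6}] nothing but 6 survives at r7c3, so r7c3=6.
Step 43. [r9c7∈{2}] r9c7 has the single candidate 2. So r9c7=2.

Answer: 7 9 4 5 6 8 1 3 2 / 6 5 1 9 2 3 8 4 7 / 2 3 8 7 4 1 6 5 9 / 8 7 5 2 9 4 3 1 6 / 4 6 9 1 3 5 7 2 8 / 3 1 2 6 8 7 5 9 4 / 1 4 6 8 5 2 9 7 3 / 9 2 7 3 1 6 4 8 5 / 5 8 3 4 7 9 2 6 1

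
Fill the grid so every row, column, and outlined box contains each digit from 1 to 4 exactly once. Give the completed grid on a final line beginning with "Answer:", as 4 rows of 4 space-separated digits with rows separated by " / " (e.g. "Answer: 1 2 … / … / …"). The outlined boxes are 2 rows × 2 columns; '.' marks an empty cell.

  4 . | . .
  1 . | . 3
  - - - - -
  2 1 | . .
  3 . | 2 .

Step 1. [r1c4∈{1,2}] in col 4, 2 fits only at r1c4. So r1c4=2.
Step 2. [r3c4∈{4}] r3c4 has the single candidate 4 ⇒ r3c4=4.
Step 3. [r1c2∈{3}] nothing but 3 survives at r1c2 ⇒ r1c2=3.
Step 4. [r4c2∈{4}] r4c2 has the single candidate 4 ⇒ r4c2=4.
Step 5. [r1c3∈{1}] r1c3 is down to just 1. So r1c3=1.
Step 6. [r4c4∈{1}] only 1 remains possible at r4c4 ⇒ r4c4=1.
Step 7. [r2c3∈{4}] r2c3 is down to just 4. So r2c3=4.
Step 8. [r2c2∈{2}] r2c2's peers cover all but 2, so r2c2=2.
Step 9. [r3c3∈{3}] nothing but 3 survives at r3c3. So r3c3=3.

Answer: 4 3 1 2 / 1 2 4 3 / 2 1 3 4 / 3 4 2 1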